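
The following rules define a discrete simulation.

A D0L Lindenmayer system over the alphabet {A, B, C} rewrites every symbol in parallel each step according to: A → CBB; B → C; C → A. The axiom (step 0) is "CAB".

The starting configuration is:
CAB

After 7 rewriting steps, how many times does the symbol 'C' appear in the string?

24

step 0: CAB
step 1: ACBBC
step 2: CBBACCA
step 3: ACCCBBAACBB
step 4: CBBAAACCCBBCBBACC
step 5: ACCCBBCBBCBBAAACCACCCBBAA
step 6: CBBAAACCACCACCCBBCBBCBBAACBBAAACCCBBCBB
step 7: ACCCBBCBBCBBAACBBAACBBAAACCACCACCCBBCBBACCCBBCBBCBBAAACCACC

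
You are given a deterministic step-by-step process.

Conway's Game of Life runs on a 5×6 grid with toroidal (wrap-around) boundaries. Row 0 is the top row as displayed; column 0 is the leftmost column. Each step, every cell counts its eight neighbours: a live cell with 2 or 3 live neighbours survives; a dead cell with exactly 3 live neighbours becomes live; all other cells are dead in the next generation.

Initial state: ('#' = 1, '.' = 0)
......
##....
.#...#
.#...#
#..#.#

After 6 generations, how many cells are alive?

8

gen 0: ......
##....
.#...#
.#...#
#..#.#
gen 1: .#...#
##....
.##..#
.##..#
#...##
gen 2: .#..#.
.....#
.....#
..##..
..#.#.
gen 3: ...###
#...##
....#.
..###.
.##.#.
gen 4: .##...
#.....
......
.##.##
.#....
gen 5: ###...
.#....
##...#
###...
...#..
gen 6: ###...
.....#
.....#
..#..#
...#..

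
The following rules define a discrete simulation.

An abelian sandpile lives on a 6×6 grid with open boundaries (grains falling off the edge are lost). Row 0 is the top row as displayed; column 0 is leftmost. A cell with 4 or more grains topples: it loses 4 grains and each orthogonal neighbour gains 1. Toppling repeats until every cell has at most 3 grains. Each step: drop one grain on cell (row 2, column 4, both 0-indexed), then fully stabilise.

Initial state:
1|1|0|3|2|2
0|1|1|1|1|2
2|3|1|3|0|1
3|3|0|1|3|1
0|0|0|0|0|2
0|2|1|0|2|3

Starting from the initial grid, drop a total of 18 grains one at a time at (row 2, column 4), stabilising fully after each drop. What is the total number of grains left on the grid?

56

0) 1|1|0|3|2|2
0|1|1|1|1|2
2|3|1|3|0|1
3|3|0|1|3|1
0|0|0|0|0|2
0|2|1|0|2|3
1) 1|1|0|3|2|2
0|1|1|1|1|2
2|3|1|3|1|1
3|3|0|1|3|1
0|0|0|0|0|2
0|2|1|0|2|3
2) 1|1|0|3|2|2
0|1|1|1|1|2
2|3|1|3|2|1
3|3|0|1|3|1
0|0|0|0|0|2
0|2|1|0|2|3
3) 1|1|0|3|2|2
0|1|1|1|1|2
2|3|1|3|3|1
3|3|0|1|3|1
0|0|0|0|0|2
0|2|1|0|2|3
4) 1|1|0|3|2|2
0|1|1|2|2|2
2|3|2|0|2|2
3|3|0|3|0|2
0|0|0|0|1|2
0|2|1|0|2|3
5) 1|1|0|3|2|2
0|1|1|2|2|2
2|3|2|0|3|2
3|3|0|3|0|2
0|0|0|0|1|2
0|2|1|0|2|3
6) 1|1|0|3|2|2
0|1|1|2|3|2
2|3|2|1|0|3
3|3|0|3|1|2
0|0|0|0|1|2
0|2|1|0|2|3
7) 1|1|0|3|2|2
0|1|1|2|3|2
2|3|2|1|1|3
3|3|0|3|1|2
0|0|0|0|1|2
0|2|1|0|2|3
8) 1|1|0|3|2|2
0|1|1|2|3|2
2|3|2|1|2|3
3|3|0|3|1|2
0|0|0|0|1|2
0|2|1|0|2|3
9) 1|1|0|3|2|2
0|1|1|2|3|2
2|3|2|1|3|3
3|3|0|3|1|2
0|0|0|0|1|2
0|2|1|0|2|3
10) 1|1|0|3|3|3
0|1|1|3|1|0
2|3|2|2|2|1
3|3|0|3|2|3
0|0|0|0|1|2
0|2|1|0|2|3
11) 1|1|0|3|3|3
0|1|1|3|1|0
2|3|2|2|3|1
3|3|0|3|2|3
0|0|0|0|1|2
0|2|1|0|2|3
12) 1|1|0|3|3|3
0|1|1|3|2|0
2|3|2|3|0|2
3|3|0|3|3|3
0|0|0|0|1|2
0|2|1|0|2|3
13) 1|1|0|3|3|3
0|1|1|3|2|0
2|3|2|3|1|2
3|3|0|3|3|3
0|0|0|0|1|2
0|2|1|0|2|3
14) 1|1|0|3|3|3
0|1|1|3|2|0
2|3|2|3|2|2
3|3|0|3|3|3
0|0|0|0|1|2
0|2|1|0|2|3
15) 1|1|0|3|3|3
0|1|1|3|2|0
2|3|2|3|3|2
3|3|0|3|3|3
0|0|0|0|1|2
0|2|1|0|2|3
16) 1|1|1|1|2|0
0|1|2|2|2|3
2|3|3|3|0|1
3|3|1|1|3|1
0|0|0|1|2|3
0|2|1|0|2|3
17) 1|1|1|1|2|0
0|1|2|2|2|3
2|3|3|3|1|1
3|3|1|1|3|1
0|0|0|1|2|3
0|2|1|0|2|3
18) 1|1|1|1|2|0
0|1|2|2|2|3
2|3|3|3|2|1
3|3|1|1|3|1
0|0|0|1|2|3
0|2|1|0|2|3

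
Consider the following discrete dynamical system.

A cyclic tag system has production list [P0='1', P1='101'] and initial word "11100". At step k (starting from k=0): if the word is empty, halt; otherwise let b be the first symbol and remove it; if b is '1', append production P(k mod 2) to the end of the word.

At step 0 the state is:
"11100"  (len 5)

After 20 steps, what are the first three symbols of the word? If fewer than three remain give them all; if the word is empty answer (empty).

101

step 0: "11100"  (len 5)
step 1: "11001"  (len 5)
step 2: "1001101"  (len 7)
step 3: "0011011"  (len 7)
step 4: "011011"  (len 6)
step 5: "11011"  (len 5)
step 6: "1011101"  (len 7)
step 7: "0111011"  (len 7)
step 8: "111011"  (len 6)
step 9: "110111"  (len 6)
step 10: "10111101"  (len 8)
step 11: "01111011"  (len 8)
step 12: "1111011"  (len 7)
step 13: "1110111"  (len 7)
step 14: "110111101"  (len 9)
step 15: "101111011"  (len 9)
step 16: "01111011101"  (len 11)
step 17: "1111011101"  (len 10)
step 18: "111011101101"  (len 12)
step 19: "110111011011"  (len 12)
step 20: "10111011011101"  (len 14)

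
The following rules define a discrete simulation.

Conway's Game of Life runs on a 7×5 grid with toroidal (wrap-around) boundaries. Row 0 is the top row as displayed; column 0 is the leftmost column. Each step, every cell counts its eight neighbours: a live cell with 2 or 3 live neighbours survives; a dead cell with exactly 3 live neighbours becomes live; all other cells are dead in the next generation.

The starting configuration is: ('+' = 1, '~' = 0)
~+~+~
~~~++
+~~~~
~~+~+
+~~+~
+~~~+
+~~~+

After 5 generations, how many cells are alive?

0) ~+~+~
~~~++
+~~~~
~~+~+
+~~+~
+~~~+
+~~~+
1) ~~++~
+~+++
+~~~~
++~++
++~+~
~+~+~
~+~+~
2) +~~~~
+~+~~
~~~~~
~~~+~
~~~+~
~+~+~
~+~++
3) +~++~
~+~~~
~~~~~
~~~~~
~~~++
+~~+~
~+~++
4) +~~+~
~++~~
~~~~~
~~~~~
~~~++
+~~~~
~+~~~
5) +~~~~
~++~~
~~~~~
~~~~~
~~~~+
+~~~+
++~~+

9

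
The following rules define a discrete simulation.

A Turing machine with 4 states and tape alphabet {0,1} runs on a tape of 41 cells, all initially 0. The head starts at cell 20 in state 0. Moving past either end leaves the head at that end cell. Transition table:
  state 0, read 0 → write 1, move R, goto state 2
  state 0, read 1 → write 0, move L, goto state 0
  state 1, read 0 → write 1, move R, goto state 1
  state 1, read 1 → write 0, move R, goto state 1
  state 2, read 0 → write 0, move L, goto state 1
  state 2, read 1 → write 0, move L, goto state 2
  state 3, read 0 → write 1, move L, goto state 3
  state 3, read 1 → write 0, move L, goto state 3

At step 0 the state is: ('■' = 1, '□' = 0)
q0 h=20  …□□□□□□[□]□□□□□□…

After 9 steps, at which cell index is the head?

27

gen 0: q0 h=20  …□□□□□□[□]□□□□□□…
gen 1: q2 h=21  …□□□□□■[□]□□□□□□…
gen 2: q1 h=20  …□□□□□□[■]□□□□□□…
gen 3: q1 h=21  …□□□□□□[□]□□□□□□…
gen 4: q1 h=22  …□□□□□■[□]□□□□□□…
gen 5: q1 h=23  …□□□□■■[□]□□□□□□…
gen 6: q1 h=24  …□□□■■■[□]□□□□□□…
gen 7: q1 h=25  …□□■■■■[□]□□□□□□…
gen 8: q1 h=26  …□■■■■■[□]□□□□□□…
gen 9: q1 h=27  …■■■■■■[□]□□□□□□…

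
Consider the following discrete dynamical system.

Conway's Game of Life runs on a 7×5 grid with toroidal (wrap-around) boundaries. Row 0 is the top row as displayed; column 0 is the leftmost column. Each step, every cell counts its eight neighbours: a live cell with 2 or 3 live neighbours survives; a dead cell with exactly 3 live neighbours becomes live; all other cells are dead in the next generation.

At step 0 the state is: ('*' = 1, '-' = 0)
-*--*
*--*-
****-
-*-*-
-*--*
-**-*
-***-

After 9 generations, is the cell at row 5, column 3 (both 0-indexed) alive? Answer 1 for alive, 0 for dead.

0

t=0: -*--*
*--*-
****-
-*-*-
-*--*
-**-*
-***-
t=1: -*--*
---*-
*--*-
---*-
-*--*
----*
----*
t=2: *--**
*-**-
--**-
*-**-
*--**
---**
---**
t=3: **---
*----
-----
*----
**---
--*--
--*--
t=4: **---
**---
-----
**---
**---
--*--
--*--
t=5: *-*--
**---
-----
**---
*-*--
--*--
--*--
t=6: *-*--
**---
-----
**---
*-*--
--**-
--**-
t=7: *-***
**---
-----
**---
*-***
----*
----*
t=8: --**-
****-
-----
****-
--**-
-----
-----
t=9: ---**
-*-**
-----
-*-**
---**
-----
-----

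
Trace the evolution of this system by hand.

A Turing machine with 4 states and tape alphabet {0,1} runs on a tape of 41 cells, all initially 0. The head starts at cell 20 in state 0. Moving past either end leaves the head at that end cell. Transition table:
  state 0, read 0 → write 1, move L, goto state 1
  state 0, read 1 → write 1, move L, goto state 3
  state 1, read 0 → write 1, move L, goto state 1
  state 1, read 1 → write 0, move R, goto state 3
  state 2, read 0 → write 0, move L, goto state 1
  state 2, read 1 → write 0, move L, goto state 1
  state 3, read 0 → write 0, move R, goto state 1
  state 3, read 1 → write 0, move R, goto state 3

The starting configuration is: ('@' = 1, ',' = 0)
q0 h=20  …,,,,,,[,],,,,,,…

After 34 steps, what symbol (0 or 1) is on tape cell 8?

0

k=0  q0 h=20  …,,,,,,[,],,,,,,…
k=1  q1 h=19  …,,,,,,[,]@,,,,,…
k=2  q1 h=18  …,,,,,,[,]@@,,,,…
k=3  q1 h=17  …,,,,,,[,]@@@,,,…
k=4  q1 h=16  …,,,,,,[,]@@@@,,…
k=5  q1 h=15  …,,,,,,[,]@@@@@,…
k=6  q1 h=14  …,,,,,,[,]@@@@@@…
k=7  q1 h=13  …,,,,,,[,]@@@@@@…
k=8  q1 h=12  …,,,,,,[,]@@@@@@…
k=9  q1 h=11  …,,,,,,[,]@@@@@@…
k=10  q1 h=10  …,,,,,,[,]@@@@@@…
k=11  q1 h= 9  …,,,,,,[,]@@@@@@…
k=12  q1 h= 8  …,,,,,,[,]@@@@@@…
k=13  q1 h= 7  …,,,,,,[,]@@@@@@…
k=14  q1 h= 6  |,,,,,,[,]@@@@@@…
k=15  q1 h= 5  |,,,,,[,]@@@@@@…
k=16  q1 h= 4  |,,,,[,]@@@@@@…
k=17  q1 h= 3  |,,,[,]@@@@@@…
k=18  q1 h= 2  |,,[,]@@@@@@…
k=19  q1 h= 1  |,[,]@@@@@@…
k=20  q1 h= 0  |[,]@@@@@@…
k=21  q1 h= 0  |[@]@@@@@@…
k=22  q3 h= 1  |,[@]@@@@@@…
k=23  q3 h= 2  |,,[@]@@@@@@…
k=24  q3 h= 3  |,,,[@]@@@@@@…
k=25  q3 h= 4  |,,,,[@]@@@@@@…
k=26  q3 h= 5  |,,,,,[@]@@@@@@…
k=27  q3 h= 6  |,,,,,,[@]@@@@@@…
k=28  q3 h= 7  …,,,,,,[@]@@@@@@…
k=29  q3 h= 8  …,,,,,,[@]@@@@@@…
k=30  q3 h= 9  …,,,,,,[@]@@@@@@…
k=31  q3 h=10  …,,,,,,[@]@@@@@@…
k=32  q3 h=11  …,,,,,,[@]@@@@@@…
k=33  q3 h=12  …,,,,,,[@]@@@@@@…
k=34  q3 h=13  …,,,,,,[@]@@@@@@…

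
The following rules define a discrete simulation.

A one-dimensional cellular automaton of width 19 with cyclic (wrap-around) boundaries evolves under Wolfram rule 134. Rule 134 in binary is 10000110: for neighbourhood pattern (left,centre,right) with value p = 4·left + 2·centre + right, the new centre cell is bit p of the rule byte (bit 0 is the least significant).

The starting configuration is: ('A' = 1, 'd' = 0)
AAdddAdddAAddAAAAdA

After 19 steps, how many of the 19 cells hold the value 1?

5

t=0: AAdddAdddAAddAAAAdA
t=1: AdddAAddAdddAdAAddd
t=2: AddAdddAAddAAdddddA
t=3: ddAAddAdddAddddddAd
t=4: dAdddAAddAAdddddAAd
t=5: AAddAdddAddddddAddd
t=6: dddAAddAAdddddAAddA
t=7: ddAdddAddddddAdddAA
t=8: dAAddAAdddddAAddAdd
t=9: AdddAddddddAdddAAdd
t=10: AddAAdddddAAddAdddA
t=11: ddAddddddAdddAAddAd
t=12: dAAdddddAAddAdddAAd
t=13: AddddddAdddAAddAddd
t=14: AdddddAAddAdddAAddA
t=15: dddddAdddAAddAdddAd
t=16: ddddAAddAdddAAddAAd
t=17: dddAdddAAddAdddAddd
t=18: ddAAddAdddAAddAAddd
t=19: dAdddAAddAdddAddddd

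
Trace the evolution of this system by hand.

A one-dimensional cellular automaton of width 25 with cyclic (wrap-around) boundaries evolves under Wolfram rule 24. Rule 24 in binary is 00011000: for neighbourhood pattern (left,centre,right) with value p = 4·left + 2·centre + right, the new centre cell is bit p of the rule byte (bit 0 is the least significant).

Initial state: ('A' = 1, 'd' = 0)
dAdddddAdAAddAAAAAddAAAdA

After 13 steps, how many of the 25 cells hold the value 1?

gen 0: dAdddddAdAAddAAAAAddAAAdA
gen 1: ddAddddddAdAdAddddAdAdddd
gen 2: dddAddddddddddAddddddAddd
gen 3: ddddAddddddddddAddddddAdd
gen 4: dddddAddddddddddAddddddAd
gen 5: ddddddAddddddddddAddddddA
gen 6: AddddddAddddddddddAdddddd
gen 7: dAddddddAddddddddddAddddd
gen 8: ddAddddddAddddddddddAdddd
gen 9: dddAddddddAddddddddddAddd
gen 10: ddddAddddddAddddddddddAdd
gen 11: dddddAddddddAddddddddddAd
gen 12: ddddddAddddddAddddddddddA
gen 13: AddddddAddddddAdddddddddd

3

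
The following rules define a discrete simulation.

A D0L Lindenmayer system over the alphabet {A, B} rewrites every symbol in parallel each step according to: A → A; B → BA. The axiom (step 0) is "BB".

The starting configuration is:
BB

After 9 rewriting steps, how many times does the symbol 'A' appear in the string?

18

k=0  BB
k=1  BABA
k=2  BAABAA
k=3  BAAABAAA
k=4  BAAAABAAAA
k=5  BAAAAABAAAAA
k=6  BAAAAAABAAAAAA
k=7  BAAAAAAABAAAAAAA
k=8  BAAAAAAAABAAAAAAAA
k=9  BAAAAAAAAABAAAAAAAAA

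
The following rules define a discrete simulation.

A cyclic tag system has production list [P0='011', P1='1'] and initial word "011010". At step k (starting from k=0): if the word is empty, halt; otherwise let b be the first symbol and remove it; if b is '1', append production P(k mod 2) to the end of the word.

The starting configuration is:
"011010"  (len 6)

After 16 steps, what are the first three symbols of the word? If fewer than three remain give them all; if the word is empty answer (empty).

011

k=0  "011010"  (len 6)
k=1  "11010"  (len 5)
k=2  "10101"  (len 5)
k=3  "0101011"  (len 7)
k=4  "101011"  (len 6)
k=5  "01011011"  (len 8)
k=6  "1011011"  (len 7)
k=7  "011011011"  (len 9)
k=8  "11011011"  (len 8)
k=9  "1011011011"  (len 10)
k=10  "0110110111"  (len 10)
k=11  "110110111"  (len 9)
k=12  "101101111"  (len 9)
k=13  "01101111011"  (len 11)
k=14  "1101111011"  (len 10)
k=15  "101111011011"  (len 12)
k=16  "011110110111"  (len 12)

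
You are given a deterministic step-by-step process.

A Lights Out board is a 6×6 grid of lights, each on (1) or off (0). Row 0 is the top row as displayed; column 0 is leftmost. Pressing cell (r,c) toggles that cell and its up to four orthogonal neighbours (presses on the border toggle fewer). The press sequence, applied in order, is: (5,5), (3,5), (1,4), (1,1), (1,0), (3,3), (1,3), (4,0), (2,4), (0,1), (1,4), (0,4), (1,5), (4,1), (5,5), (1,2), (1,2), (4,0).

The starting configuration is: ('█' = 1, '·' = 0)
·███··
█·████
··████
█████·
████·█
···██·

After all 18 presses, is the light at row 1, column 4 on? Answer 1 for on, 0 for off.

1

0) ·███··
█·████
··████
█████·
████·█
···██·
1) ·███··
█·████
··████
█████·
████··
···█·█
2) ·███··
█·████
··███·
████·█
████·█
···█·█
3) ·████·
█·█···
··██··
████·█
████·█
···█·█
4) ··███·
·█····
·███··
████·█
████·█
···█·█
5) █·███·
█·····
████··
████·█
████·█
···█·█
6) █·███·
█·····
███···
██··██
███··█
···█·█
7) █·█·█·
█·███·
████··
██··██
███··█
···█·█
8) █·█·█·
█·███·
████··
·█··██
··█··█
█··█·█
9) █·█·█·
█·██··
███·██
·█···█
··█··█
█··█·█
10) ·█··█·
████··
███·██
·█···█
··█··█
█··█·█
11) ·█····
███·██
███··█
·█···█
··█··█
█··█·█
12) ·█·███
███··█
███··█
·█···█
··█··█
█··█·█
13) ·█·██·
███·█·
███···
·█···█
··█··█
█··█·█
14) ·█·██·
███·█·
███···
·····█
██···█
██·█·█
15) ·█·██·
███·█·
███···
·····█
██····
██·██·
16) ·████·
█··██·
██····
·····█
██····
██·██·
17) ·█·██·
███·█·
███···
·····█
██····
██·██·
18) ·█·██·
███·█·
███···
█····█
······
·█·██·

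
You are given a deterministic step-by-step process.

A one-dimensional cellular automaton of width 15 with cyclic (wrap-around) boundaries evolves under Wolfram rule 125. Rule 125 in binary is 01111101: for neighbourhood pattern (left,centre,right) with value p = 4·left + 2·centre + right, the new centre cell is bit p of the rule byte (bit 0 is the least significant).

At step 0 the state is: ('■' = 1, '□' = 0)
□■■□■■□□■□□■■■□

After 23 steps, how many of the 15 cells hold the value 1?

5

gen 0: □■■□■■□□■□□■■■□
gen 1: □■■■■■■□■■□■□■■
gen 2: ■■□□□□■■■■■■■■■
gen 3: □■■■■□■□□□□□□□□
gen 4: □■□□■■■■■■■■■■■
gen 5: ■■■□■□□□□□□□□□■
gen 6: □□■■■■■■■■■■■□■
gen 7: ■□■□□□□□□□□□■■■
gen 8: ■■■■■■■■■■■□■□□
gen 9: ■□□□□□□□□□■■■■□
gen 10: ■■■■■■■■■□■□□■■
gen 11: □□□□□□□□■■■■□■□
gen 12: ■■■■■■■□■□□■■■■
gen 13: □□□□□□■■■■□■□□□
gen 14: ■■■■■□■□□■■■■■■
gen 15: □□□□■■■■□■□□□□□
gen 16: ■■■□■□□■■■■■■■■
gen 17: □□■■■■□■□□□□□□□
gen 18: ■□■□□■■■■■■■■■■
gen 19: ■■■■□■□□□□□□□□□
gen 20: ■□□■■■■■■■■■■■□
gen 21: ■■□■□□□□□□□□□■■
gen 22: □■■■■■■■■■■■□■□
gen 23: □■□□□□□□□□□■■■■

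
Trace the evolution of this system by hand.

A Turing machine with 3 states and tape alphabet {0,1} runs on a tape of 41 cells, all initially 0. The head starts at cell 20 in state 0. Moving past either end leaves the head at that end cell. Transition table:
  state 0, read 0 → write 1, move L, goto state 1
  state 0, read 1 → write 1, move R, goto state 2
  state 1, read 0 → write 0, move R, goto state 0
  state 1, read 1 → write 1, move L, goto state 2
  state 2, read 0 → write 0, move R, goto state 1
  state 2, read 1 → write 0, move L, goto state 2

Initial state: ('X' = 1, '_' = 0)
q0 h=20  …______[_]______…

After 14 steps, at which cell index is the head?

28

[0] q0 h=20  …______[_]______…
[1] q1 h=19  …______[_]X_____…
[2] q0 h=20  …______[X]______…
[3] q2 h=21  …_____X[_]______…
[4] q1 h=22  …____X_[_]______…
[5] q0 h=23  …___X__[_]______…
[6] q1 h=22  …____X_[_]X_____…
[7] q0 h=23  …___X__[X]______…
[8] q2 h=24  …__X__X[_]______…
[9] q1 h=25  …_X__X_[_]______…
[10] q0 h=26  …X__X__[_]______…
[11] q1 h=25  …_X__X_[_]X_____…
[12] q0 h=26  …X__X__[X]______…
[13] q2 h=27  …__X__X[_]______…
[14] q1 h=28  …_X__X_[_]______…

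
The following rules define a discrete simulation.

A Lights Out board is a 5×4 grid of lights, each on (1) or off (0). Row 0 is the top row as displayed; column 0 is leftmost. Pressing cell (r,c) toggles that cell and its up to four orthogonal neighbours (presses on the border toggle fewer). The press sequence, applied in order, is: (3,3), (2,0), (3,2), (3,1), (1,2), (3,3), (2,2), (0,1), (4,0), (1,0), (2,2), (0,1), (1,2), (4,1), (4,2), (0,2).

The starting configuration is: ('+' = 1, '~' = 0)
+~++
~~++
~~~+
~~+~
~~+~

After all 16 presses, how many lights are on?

9

gen 0: +~++
~~++
~~~+
~~+~
~~+~
gen 1: +~++
~~++
~~~~
~~~+
~~++
gen 2: +~++
+~++
++~~
+~~+
~~++
gen 3: +~++
+~++
+++~
+++~
~~~+
gen 4: +~++
+~++
+~+~
~~~~
~+~+
gen 5: +~~+
++~~
+~~~
~~~~
~+~+
gen 6: +~~+
++~~
+~~+
~~++
~+~~
gen 7: +~~+
+++~
+++~
~~~+
~+~~
gen 8: ~+++
+~+~
+++~
~~~+
~+~~
gen 9: ~+++
+~+~
+++~
+~~+
+~~~
gen 10: ++++
~++~
~++~
+~~+
+~~~
gen 11: ++++
~+~~
~~~+
+~++
+~~~
gen 12: ~~~+
~~~~
~~~+
+~++
+~~~
gen 13: ~~++
~+++
~~++
+~++
+~~~
gen 14: ~~++
~+++
~~++
++++
~++~
gen 15: ~~++
~+++
~~++
++~+
~~~+
gen 16: ~+~~
~+~+
~~++
++~+
~~~+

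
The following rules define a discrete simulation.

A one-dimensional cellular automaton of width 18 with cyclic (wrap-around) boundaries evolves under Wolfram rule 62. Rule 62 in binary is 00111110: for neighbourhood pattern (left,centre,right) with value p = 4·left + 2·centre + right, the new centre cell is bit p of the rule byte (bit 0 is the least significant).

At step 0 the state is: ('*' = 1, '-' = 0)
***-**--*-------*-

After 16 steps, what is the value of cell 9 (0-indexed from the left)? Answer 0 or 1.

1

step 0: ***-**--*-------*-
step 1: *--**-****-----***
step 2: -***-**---*---**--
step 3: **--**-*-***-**-*-
step 4: *-***-****--**-***
step 5: -**--**---***-**--
step 6: **-***-*-**--**-*-
step 7: *-**--****-***-***
step 8: -**-***---**--**--
step 9: **-**--*-**-***-*-
step 10: *-**-*****-**--***
step 11: -**-**----**-***--
step 12: **-**-*--**-**--*-
step 13: *-**-*****-**-****
step 14: -**-**----**-**---
step 15: **-**-*--**-**-*--
step 16: *-**-*****-**-****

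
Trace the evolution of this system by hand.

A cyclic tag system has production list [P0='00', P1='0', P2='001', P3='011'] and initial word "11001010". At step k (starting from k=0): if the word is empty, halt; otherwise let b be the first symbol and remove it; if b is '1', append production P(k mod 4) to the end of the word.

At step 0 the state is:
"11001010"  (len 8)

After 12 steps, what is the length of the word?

4

gen 0: "11001010"  (len 8)
gen 1: "100101000"  (len 9)
gen 2: "001010000"  (len 9)
gen 3: "01010000"  (len 8)
gen 4: "1010000"  (len 7)
gen 5: "01000000"  (len 8)
gen 6: "1000000"  (len 7)
gen 7: "000000001"  (len 9)
gen 8: "00000001"  (len 8)
gen 9: "0000001"  (len 7)
gen 10: "000001"  (len 6)
gen 11: "00001"  (len 5)
gen 12: "0001"  (len 4)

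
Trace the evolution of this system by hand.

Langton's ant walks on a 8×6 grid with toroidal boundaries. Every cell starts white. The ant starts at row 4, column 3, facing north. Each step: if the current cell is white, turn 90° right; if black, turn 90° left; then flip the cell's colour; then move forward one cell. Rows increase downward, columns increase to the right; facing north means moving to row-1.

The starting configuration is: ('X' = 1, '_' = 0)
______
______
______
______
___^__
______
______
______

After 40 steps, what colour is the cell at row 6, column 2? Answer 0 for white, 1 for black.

gen 0: ______
______
______
______
___^__
______
______
______
gen 1: ______
______
______
______
___X>_
______
______
______
gen 2: ______
______
______
______
___XX_
____v_
______
______
gen 3: ______
______
______
______
___XX_
___<X_
______
______
gen 4: ______
______
______
______
___^X_
___XX_
______
______
gen 5: ______
______
______
______
__<_X_
___XX_
______
______
gen 6: ______
______
______
__^___
__X_X_
___XX_
______
______
gen 7: ______
______
______
__X>__
__X_X_
___XX_
______
______
gen 8: ______
______
______
__XX__
__XvX_
___XX_
______
______
gen 9: ______
______
______
__XX__
__<XX_
___XX_
______
______
gen 10: ______
______
______
__XX__
___XX_
__vXX_
______
______
gen 11: ______
______
______
__XX__
___XX_
_<XXX_
______
______
gen 12: ______
______
______
__XX__
_^_XX_
_XXXX_
______
______
gen 13: ______
______
______
__XX__
_X>XX_
_XXXX_
______
______
gen 14: ______
______
______
__XX__
_XXXX_
_XvXX_
______
______
gen 15: ______
______
______
__XX__
_XXXX_
_X_>X_
______
______
gen 16: ______
______
______
__XX__
_XX^X_
_X__X_
______
______
gen 17: ______
______
______
__XX__
_X<_X_
_X__X_
______
______
gen 18: ______
______
______
__XX__
_X__X_
_Xv_X_
______
______
gen 19: ______
______
______
__XX__
_X__X_
_<X_X_
______
______
gen 20: ______
______
______
__XX__
_X__X_
__X_X_
_v____
______
gen 21: ______
______
______
__XX__
_X__X_
__X_X_
<X____
______
gen 22: ______
______
______
__XX__
_X__X_
^_X_X_
XX____
______
gen 23: ______
______
______
__XX__
_X__X_
X>X_X_
XX____
______
gen 24: ______
______
______
__XX__
_X__X_
XXX_X_
Xv____
______
gen 25: ______
______
______
__XX__
_X__X_
XXX_X_
X_>___
______
gen 26: ______
______
______
__XX__
_X__X_
XXX_X_
X_X___
__v___
gen 27: ______
______
______
__XX__
_X__X_
XXX_X_
X_X___
_<X___
gen 28: ______
______
______
__XX__
_X__X_
XXX_X_
X^X___
_XX___
gen 29: ______
______
______
__XX__
_X__X_
XXX_X_
XX>___
_XX___
gen 30: ______
______
______
__XX__
_X__X_
XX^_X_
XX____
_XX___
gen 31: ______
______
______
__XX__
_X__X_
X<__X_
XX____
_XX___
gen 32: ______
______
______
__XX__
_X__X_
X___X_
Xv____
_XX___
gen 33: ______
______
______
__XX__
_X__X_
X___X_
X_>___
_XX___
gen 34: ______
______
______
__XX__
_X__X_
X___X_
X_X___
_Xv___
gen 35: ______
______
______
__XX__
_X__X_
X___X_
X_X___
_X_>__
gen 36: ___v__
______
______
__XX__
_X__X_
X___X_
X_X___
_X_X__
gen 37: __<X__
______
______
__XX__
_X__X_
X___X_
X_X___
_X_X__
gen 38: __XX__
______
______
__XX__
_X__X_
X___X_
X_X___
_X^X__
gen 39: __XX__
______
______
__XX__
_X__X_
X___X_
X_X___
_XX>__
gen 40: __XX__
______
______
__XX__
_X__X_
X___X_
X_X^__
_XX___

1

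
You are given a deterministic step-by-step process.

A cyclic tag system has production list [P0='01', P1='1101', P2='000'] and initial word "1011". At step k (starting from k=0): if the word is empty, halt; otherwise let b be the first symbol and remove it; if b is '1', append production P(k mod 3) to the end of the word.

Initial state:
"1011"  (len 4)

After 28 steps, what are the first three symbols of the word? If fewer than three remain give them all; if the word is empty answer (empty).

010

step 0: "1011"  (len 4)
step 1: "01101"  (len 5)
step 2: "1101"  (len 4)
step 3: "101000"  (len 6)
step 4: "0100001"  (len 7)
step 5: "100001"  (len 6)
step 6: "00001000"  (len 8)
step 7: "0001000"  (len 7)
step 8: "001000"  (len 6)
step 9: "01000"  (len 5)
step 10: "1000"  (len 4)
step 11: "0001101"  (len 7)
step 12: "001101"  (len 6)
step 13: "01101"  (len 5)
step 14: "1101"  (len 4)
step 15: "101000"  (len 6)
step 16: "0100001"  (len 7)
step 17: "100001"  (len 6)
step 18: "00001000"  (len 8)
step 19: "0001000"  (len 7)
step 20: "001000"  (len 6)
step 21: "01000"  (len 5)
step 22: "1000"  (len 4)
step 23: "0001101"  (len 7)
step 24: "001101"  (len 6)
step 25: "01101"  (len 5)
step 26: "1101"  (len 4)
step 27: "101000"  (len 6)
step 28: "0100001"  (len 7)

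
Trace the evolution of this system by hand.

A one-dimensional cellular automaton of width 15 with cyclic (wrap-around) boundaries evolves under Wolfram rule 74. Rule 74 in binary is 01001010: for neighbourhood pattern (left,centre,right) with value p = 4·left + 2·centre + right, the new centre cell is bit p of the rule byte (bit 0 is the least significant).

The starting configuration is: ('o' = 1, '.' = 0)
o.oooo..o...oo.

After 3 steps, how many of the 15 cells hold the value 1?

5

[0] o.oooo..o...oo.
[1] ..o..o.o...ooo.
[2] .o..o.....oo.o.
[3] o..o.....ooo...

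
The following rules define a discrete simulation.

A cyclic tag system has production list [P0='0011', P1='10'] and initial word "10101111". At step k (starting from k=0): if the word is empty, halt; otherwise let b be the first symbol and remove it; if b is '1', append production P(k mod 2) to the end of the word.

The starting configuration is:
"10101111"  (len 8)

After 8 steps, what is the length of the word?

20

gen 0: "10101111"  (len 8)
gen 1: "01011110011"  (len 11)
gen 2: "1011110011"  (len 10)
gen 3: "0111100110011"  (len 13)
gen 4: "111100110011"  (len 12)
gen 5: "111001100110011"  (len 15)
gen 6: "1100110011001110"  (len 16)
gen 7: "1001100110011100011"  (len 19)
gen 8: "00110011001110001110"  (len 20)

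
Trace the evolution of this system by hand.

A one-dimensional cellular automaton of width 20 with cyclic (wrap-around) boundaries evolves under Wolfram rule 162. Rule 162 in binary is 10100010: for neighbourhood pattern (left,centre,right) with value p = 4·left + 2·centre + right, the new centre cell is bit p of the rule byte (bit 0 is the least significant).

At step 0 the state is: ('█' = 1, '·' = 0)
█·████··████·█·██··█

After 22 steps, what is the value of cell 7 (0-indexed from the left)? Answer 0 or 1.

0

step 0: █·████··████·█·██··█
step 1: ·█·██··█·██·█·█···█·
step 2: █·█···█·█··█·█···█··
step 3: ·█···█·█··█·█···█··█
step 4: █···█·█··█·█···█··█·
step 5: ···█·█··█·█···█··█·█
step 6: ··█·█··█·█···█··█·█·
step 7: ·█·█··█·█···█··█·█··
step 8: █·█··█·█···█··█·█···
step 9: ·█··█·█···█··█·█···█
step 10: █··█·█···█··█·█···█·
step 11: ··█·█···█··█·█···█·█
step 12: ·█·█···█··█·█···█·█·
step 13: █·█···█··█·█···█·█··
step 14: ·█···█··█·█···█·█··█
step 15: █···█··█·█···█·█··█·
step 16: ···█··█·█···█·█··█·█
step 17: ··█··█·█···█·█··█·█·
step 18: ·█··█·█···█·█··█·█··
step 19: █··█·█···█·█··█·█···
step 20: ··█·█···█·█··█·█···█
step 21: ·█·█···█·█··█·█···█·
step 22: █·█···█·█··█·█···█··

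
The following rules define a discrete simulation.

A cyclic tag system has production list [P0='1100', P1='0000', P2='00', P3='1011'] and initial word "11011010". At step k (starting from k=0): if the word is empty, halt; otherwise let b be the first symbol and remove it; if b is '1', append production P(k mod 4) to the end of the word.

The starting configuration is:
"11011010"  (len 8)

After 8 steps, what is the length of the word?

k=0  "11011010"  (len 8)
k=1  "10110101100"  (len 11)
k=2  "01101011000000"  (len 14)
k=3  "1101011000000"  (len 13)
k=4  "1010110000001011"  (len 16)
k=5  "0101100000010111100"  (len 19)
k=6  "101100000010111100"  (len 18)
k=7  "0110000001011110000"  (len 19)
k=8  "110000001011110000"  (len 18)

18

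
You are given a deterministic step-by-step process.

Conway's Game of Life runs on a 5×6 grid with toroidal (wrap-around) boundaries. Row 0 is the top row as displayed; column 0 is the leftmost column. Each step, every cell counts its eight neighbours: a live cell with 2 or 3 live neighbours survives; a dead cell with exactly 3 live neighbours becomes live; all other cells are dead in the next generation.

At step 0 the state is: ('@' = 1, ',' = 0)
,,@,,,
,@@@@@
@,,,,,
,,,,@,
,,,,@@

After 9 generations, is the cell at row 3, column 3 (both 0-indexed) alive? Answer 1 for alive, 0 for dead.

0

[0] ,,@,,,
,@@@@@
@,,,,,
,,,,@,
,,,,@@
[1] @@@,,,
@@@@@@
@@@,,,
,,,,@,
,,,@@@
[2] ,,,,,,
,,,,@,
,,,,,,
@@@,@,
@@@@@@
[3] @@@,,,
,,,,,,
,@,@,@
,,,,@,
,,,,@,
[4] ,@,,,,
,,,,,,
,,,,@,
,,,@@@
,@,@,@
[5] @,@,,,
,,,,,,
,,,@@@
@,@@,@
,,,@,@
[6] ,,,,,,
,,,@@@
@,@@,@
@,@,,,
,,,@,@
[7] ,,,@,@
@,@@,@
@,@,,,
@,@,,,
,,,,,,
[8] @,@@,@
@,@@,@
@,@,,,
,,,,,,
,,,,,,
[9] @,@@,@
,,,,,,
@,@@,@
,,,,,,
,,,,,,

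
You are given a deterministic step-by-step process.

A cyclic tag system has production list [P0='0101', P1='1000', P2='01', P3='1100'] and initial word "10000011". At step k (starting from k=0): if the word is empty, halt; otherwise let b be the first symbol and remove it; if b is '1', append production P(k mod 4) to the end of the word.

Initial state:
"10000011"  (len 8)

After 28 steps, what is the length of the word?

18

k=0  "10000011"  (len 8)
k=1  "00000110101"  (len 11)
k=2  "0000110101"  (len 10)
k=3  "000110101"  (len 9)
k=4  "00110101"  (len 8)
k=5  "0110101"  (len 7)
k=6  "110101"  (len 6)
k=7  "1010101"  (len 7)
k=8  "0101011100"  (len 10)
k=9  "101011100"  (len 9)
k=10  "010111001000"  (len 12)
k=11  "10111001000"  (len 11)
k=12  "01110010001100"  (len 14)
k=13  "1110010001100"  (len 13)
k=14  "1100100011001000"  (len 16)
k=15  "10010001100100001"  (len 17)
k=16  "00100011001000011100"  (len 20)
k=17  "0100011001000011100"  (len 19)
k=18  "100011001000011100"  (len 18)
k=19  "0001100100001110001"  (len 19)
k=20  "001100100001110001"  (len 18)
k=21  "01100100001110001"  (len 17)
k=22  "1100100001110001"  (len 16)
k=23  "10010000111000101"  (len 17)
k=24  "00100001110001011100"  (len 20)
k=25  "0100001110001011100"  (len 19)
k=26  "100001110001011100"  (len 18)
k=27  "0000111000101110001"  (len 19)
k=28  "000111000101110001"  (len 18)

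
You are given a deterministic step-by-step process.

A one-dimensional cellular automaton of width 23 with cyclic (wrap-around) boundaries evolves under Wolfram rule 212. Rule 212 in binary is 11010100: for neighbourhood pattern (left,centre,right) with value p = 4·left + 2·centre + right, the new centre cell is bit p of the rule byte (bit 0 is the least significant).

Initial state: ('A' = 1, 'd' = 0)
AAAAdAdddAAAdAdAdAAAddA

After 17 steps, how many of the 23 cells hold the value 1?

t=0: AAAAdAdddAAAdAdAdAAAddA
t=1: AAAAdAAdddAAdAdAddAAAdd
t=2: dAAAddAAdddAdAdAAddAAAd
t=3: ddAAAddAAddAdAddAAddAAA
t=4: AddAAAddAAdAdAAddAAddAA
t=5: AAddAAAddAdAddAAddAAddA
t=6: AAAddAAAdAdAAddAAddAAdd
t=7: dAAAddAAdAddAAddAAddAAd
t=8: ddAAAddAdAAddAAddAAddAA
t=9: AddAAAdAddAAddAAddAAddA
t=10: AAddAAdAAddAAddAAddAAdd
t=11: dAAddAddAAddAAddAAddAAd
t=12: ddAAdAAddAAddAAddAAddAA
t=13: AddAddAAddAAddAAddAAddA
t=14: AAdAAddAAddAAddAAddAAdd
t=15: dAddAAddAAddAAddAAddAAd
t=16: dAAddAAddAAddAAddAAddAA
t=17: ddAAddAAddAAddAAddAAddA

11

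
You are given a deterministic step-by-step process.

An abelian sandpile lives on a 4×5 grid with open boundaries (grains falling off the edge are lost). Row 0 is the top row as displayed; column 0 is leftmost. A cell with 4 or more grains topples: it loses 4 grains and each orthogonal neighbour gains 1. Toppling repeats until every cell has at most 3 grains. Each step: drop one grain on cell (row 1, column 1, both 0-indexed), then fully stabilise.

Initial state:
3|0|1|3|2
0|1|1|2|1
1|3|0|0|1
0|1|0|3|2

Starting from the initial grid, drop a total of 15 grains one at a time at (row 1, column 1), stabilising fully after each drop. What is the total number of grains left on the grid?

35

[0] 3|0|1|3|2
0|1|1|2|1
1|3|0|0|1
0|1|0|3|2
[1] 3|0|1|3|2
0|2|1|2|1
1|3|0|0|1
0|1|0|3|2
[2] 3|0|1|3|2
0|3|1|2|1
1|3|0|0|1
0|1|0|3|2
[3] 3|1|1|3|2
1|1|2|2|1
2|0|1|0|1
0|2|0|3|2
[4] 3|1|1|3|2
1|2|2|2|1
2|0|1|0|1
0|2|0|3|2
[5] 3|1|1|3|2
1|3|2|2|1
2|0|1|0|1
0|2|0|3|2
[6] 3|2|1|3|2
2|0|3|2|1
2|1|1|0|1
0|2|0|3|2
[7] 3|2|1|3|2
2|1|3|2|1
2|1|1|0|1
0|2|0|3|2
[8] 3|2|1|3|2
2|2|3|2|1
2|1|1|0|1
0|2|0|3|2
[9] 3|2|1|3|2
2|3|3|2|1
2|1|1|0|1
0|2|0|3|2
[10] 3|3|2|3|2
3|1|0|3|1
2|2|2|0|1
0|2|0|3|2
[11] 3|3|2|3|2
3|2|0|3|1
2|2|2|0|1
0|2|0|3|2
[12] 3|3|2|3|2
3|3|0|3|1
2|2|2|0|1
0|2|0|3|2
[13] 1|1|3|3|2
1|2|1|3|1
3|3|2|0|1
0|2|0|3|2
[14] 1|1|3|3|2
1|3|1|3|1
3|3|2|0|1
0|2|0|3|2
[15] 1|2|3|3|2
3|1|2|3|1
0|1|3|0|1
1|3|0|3|2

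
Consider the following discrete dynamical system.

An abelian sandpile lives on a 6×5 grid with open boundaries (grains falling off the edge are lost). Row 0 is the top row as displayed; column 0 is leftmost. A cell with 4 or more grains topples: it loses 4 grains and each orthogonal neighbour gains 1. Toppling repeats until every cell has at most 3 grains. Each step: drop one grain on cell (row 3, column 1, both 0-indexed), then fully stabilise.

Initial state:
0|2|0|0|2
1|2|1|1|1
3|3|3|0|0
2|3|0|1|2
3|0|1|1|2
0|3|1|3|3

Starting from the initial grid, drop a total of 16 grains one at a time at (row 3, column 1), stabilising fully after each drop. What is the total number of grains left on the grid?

0) 0|2|0|0|2
1|2|1|1|1
3|3|3|0|0
2|3|0|1|2
3|0|1|1|2
0|3|1|3|3
1) 0|2|0|0|2
2|3|2|1|1
1|2|0|1|0
1|2|2|1|2
0|2|1|1|2
1|3|1|3|3
2) 0|2|0|0|2
2|3|2|1|1
1|2|0|1|0
1|3|2|1|2
0|2|1|1|2
1|3|1|3|3
3) 0|2|0|0|2
2|3|2|1|1
1|3|0|1|0
2|0|3|1|2
0|3|1|1|2
1|3|1|3|3
4) 0|2|0|0|2
2|3|2|1|1
1|3|0|1|0
2|1|3|1|2
0|3|1|1|2
1|3|1|3|3
5) 0|2|0|0|2
2|3|2|1|1
1|3|0|1|0
2|2|3|1|2
0|3|1|1|2
1|3|1|3|3
6) 0|2|0|0|2
2|3|2|1|1
1|3|0|1|0
2|3|3|1|2
0|3|1|1|2
1|3|1|3|3
7) 0|3|0|0|2
3|0|3|1|1
2|1|2|1|0
3|3|0|2|2
1|1|3|1|2
2|0|2|3|3
8) 0|3|0|0|2
3|0|3|1|1
3|2|2|1|0
0|1|1|2|2
2|2|3|1|2
2|0|2|3|3
9) 0|3|0|0|2
3|0|3|1|1
3|2|2|1|0
0|2|1|2|2
2|2|3|1|2
2|0|2|3|3
10) 0|3|0|0|2
3|0|3|1|1
3|2|2|1|0
0|3|1|2|2
2|2|3|1|2
2|0|2|3|3
11) 0|3|0|0|2
3|0|3|1|1
3|3|2|1|0
1|0|2|2|2
2|3|3|1|2
2|0|2|3|3
12) 0|3|0|0|2
3|0|3|1|1
3|3|2|1|0
1|1|2|2|2
2|3|3|1|2
2|0|2|3|3
13) 0|3|0|0|2
3|0|3|1|1
3|3|2|1|0
1|2|2|2|2
2|3|3|1|2
2|0|2|3|3
14) 0|3|0|0|2
3|0|3|1|1
3|3|2|1|0
1|3|2|2|2
2|3|3|1|2
2|0|2|3|3
15) 1|3|1|0|2
0|3|0|2|1
1|2|1|2|0
3|3|1|3|2
3|1|1|2|2
2|1|3|3|3
16) 1|3|1|0|2
0|3|0|2|1
2|3|1|2|0
1|1|2|3|2
0|3|1|2|2
3|1|3|3|3

51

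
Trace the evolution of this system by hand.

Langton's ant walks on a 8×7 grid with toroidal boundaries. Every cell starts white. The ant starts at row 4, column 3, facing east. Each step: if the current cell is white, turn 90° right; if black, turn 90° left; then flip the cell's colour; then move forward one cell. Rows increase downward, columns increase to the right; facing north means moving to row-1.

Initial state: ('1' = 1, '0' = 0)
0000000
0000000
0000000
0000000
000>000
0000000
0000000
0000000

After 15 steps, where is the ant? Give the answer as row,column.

gen 0: 0000000
0000000
0000000
0000000
000>000
0000000
0000000
0000000
gen 1: 0000000
0000000
0000000
0000000
0001000
000v000
0000000
0000000
gen 2: 0000000
0000000
0000000
0000000
0001000
00<1000
0000000
0000000
gen 3: 0000000
0000000
0000000
0000000
00^1000
0011000
0000000
0000000
gen 4: 0000000
0000000
0000000
0000000
001>000
0011000
0000000
0000000
gen 5: 0000000
0000000
0000000
000^000
0010000
0011000
0000000
0000000
gen 6: 0000000
0000000
0000000
0001>00
0010000
0011000
0000000
0000000
gen 7: 0000000
0000000
0000000
0001100
0010v00
0011000
0000000
0000000
gen 8: 0000000
0000000
0000000
0001100
001<100
0011000
0000000
0000000
gen 9: 0000000
0000000
0000000
000^100
0011100
0011000
0000000
0000000
gen 10: 0000000
0000000
0000000
00<0100
0011100
0011000
0000000
0000000
gen 11: 0000000
0000000
00^0000
0010100
0011100
0011000
0000000
0000000
gen 12: 0000000
0000000
001>000
0010100
0011100
0011000
0000000
0000000
gen 13: 0000000
0000000
0011000
001v100
0011100
0011000
0000000
0000000
gen 14: 0000000
0000000
0011000
00<1100
0011100
0011000
0000000
0000000
gen 15: 0000000
0000000
0011000
0001100
00v1100
0011000
0000000
0000000

4,2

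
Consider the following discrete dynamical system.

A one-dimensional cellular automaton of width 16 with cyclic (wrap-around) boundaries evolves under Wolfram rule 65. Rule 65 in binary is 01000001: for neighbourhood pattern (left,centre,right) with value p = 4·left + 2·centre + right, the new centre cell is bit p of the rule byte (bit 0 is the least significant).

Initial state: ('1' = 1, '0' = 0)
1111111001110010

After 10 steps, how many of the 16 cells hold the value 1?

5

[0] 1111111001110010
[1] 0000001000010000
[2] 1111100011000111
[3] 0000101001010000
[4] 1110000000000111
[5] 0010111111110000
[6] 1000000000010111
[7] 1011111111000000
[8] 0000000001011110
[9] 1111111100000010
[10] 0000000101111000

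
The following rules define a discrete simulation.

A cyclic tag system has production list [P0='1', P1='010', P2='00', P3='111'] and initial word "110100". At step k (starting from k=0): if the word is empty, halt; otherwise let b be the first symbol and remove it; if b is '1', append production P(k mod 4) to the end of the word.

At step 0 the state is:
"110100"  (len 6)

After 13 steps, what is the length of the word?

9

0) "110100"  (len 6)
1) "101001"  (len 6)
2) "01001010"  (len 8)
3) "1001010"  (len 7)
4) "001010111"  (len 9)
5) "01010111"  (len 8)
6) "1010111"  (len 7)
7) "01011100"  (len 8)
8) "1011100"  (len 7)
9) "0111001"  (len 7)
10) "111001"  (len 6)
11) "1100100"  (len 7)
12) "100100111"  (len 9)
13) "001001111"  (len 9)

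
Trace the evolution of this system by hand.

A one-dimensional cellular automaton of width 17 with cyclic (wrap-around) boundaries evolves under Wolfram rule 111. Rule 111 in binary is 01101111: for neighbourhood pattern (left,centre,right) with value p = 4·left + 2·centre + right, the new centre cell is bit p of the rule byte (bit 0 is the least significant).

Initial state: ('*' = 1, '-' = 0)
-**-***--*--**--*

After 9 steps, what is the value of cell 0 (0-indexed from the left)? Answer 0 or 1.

1

gen 0: -**-***--*--**--*
gen 1: *****-*-**-***-**
gen 2: ----********-***-
gen 3: *****------***-*-
gen 4: *---*-******-****
gen 5: *-*****----***---
gen 6: ***---*-****-*-**
gen 7: --*-*****--*****-
gen 8: *****---*-**---*-
gen 9: *---*-******-****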